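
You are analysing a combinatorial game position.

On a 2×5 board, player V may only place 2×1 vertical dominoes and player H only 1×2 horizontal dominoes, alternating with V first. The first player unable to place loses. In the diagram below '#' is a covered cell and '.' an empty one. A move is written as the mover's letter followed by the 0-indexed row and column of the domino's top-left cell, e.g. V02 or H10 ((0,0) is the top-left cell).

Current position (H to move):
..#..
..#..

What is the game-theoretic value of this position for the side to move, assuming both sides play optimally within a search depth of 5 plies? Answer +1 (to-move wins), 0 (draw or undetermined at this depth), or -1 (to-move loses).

value(..#../..#.., H) = -1

p1 H@[..#../..#..]: H00[###../..#..]-1* H03[..###/..#..]-1 H10[..#../###..]-1 H13[..#../..###]-1
p2 V@[###../..#..]: V03[####./..##.]+1* V04[###.#/..#.#]+1
p3 H@[####./..##.]: H10[####./####.]-1*
p4 V@[####./####.]: V04[#####/#####]+1*
p5 H@[#####/#####] terminal -1; root [..#../..#..] d5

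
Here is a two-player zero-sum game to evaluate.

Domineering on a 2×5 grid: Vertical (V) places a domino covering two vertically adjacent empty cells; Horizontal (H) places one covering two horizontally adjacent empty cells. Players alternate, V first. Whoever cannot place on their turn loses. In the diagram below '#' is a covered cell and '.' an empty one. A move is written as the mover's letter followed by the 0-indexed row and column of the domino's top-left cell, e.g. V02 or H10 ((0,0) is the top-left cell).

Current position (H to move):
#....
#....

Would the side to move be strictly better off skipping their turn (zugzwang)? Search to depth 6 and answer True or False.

[#..../#....] H move#1: H01:-1/###../#...., H02:+1/#.##./#....*, H03:-1/#..##/#...., H11:-1/#..../###.., H12:+1/#..../#.##., H13:-1/#..../#..##
[#.##./#....] V move#2: V01:-1/####./##...*, V04:-1/#.###/#...#
[####./##...] H move#3: H12:-1/####./####., H13:+1/####./##.##*
[####./##.##] end (terminal -1, V#4); searched #..../#.... to 6
suppose H passes — search the same position with V to move:
pass> [#..../#....] V move#1: V01:-1/##.../##...*, V02:-1/#.#../#.#.., V03:-1/#..#./#..#., V04:-1/#...#/#...#
pass> [##.../##...] H move#2: H02:+1/####./##...*, H03:+1/##.##/##..., H12:+1/##.../####., H13:+1/##.../##.##
pass> [####./##...] V move#3: V04:-1/#####/##..#*
pass> [#####/##..#] H move#4: H12:+1/#####/#####*
pass> [#####/#####] end (terminal -1, V#5); searched #..../#.... to 6
for H: play +1, pass +1

zugzwang(#..../#...., H) = False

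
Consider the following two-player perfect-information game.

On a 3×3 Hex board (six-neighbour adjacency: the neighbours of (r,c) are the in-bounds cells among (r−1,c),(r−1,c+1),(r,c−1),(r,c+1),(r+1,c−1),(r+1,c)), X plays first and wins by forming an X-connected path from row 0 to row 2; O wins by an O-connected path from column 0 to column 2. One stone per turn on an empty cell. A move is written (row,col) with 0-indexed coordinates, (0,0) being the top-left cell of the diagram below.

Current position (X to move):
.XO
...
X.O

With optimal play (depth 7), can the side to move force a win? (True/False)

p1 X@[.XO/.../X.O]: (0,0)[XXO/.../X.O]+1* (1,0)[.XO/X../X.O]+1 (1,1)[.XO/.X./X.O]+1 (1,2)[.XO/..X/X.O]+1 (2,1)[.XO/.../XXO]+1
p2 O@[XXO/.../X.O]: (1,0)[XXO/O../X.O]-1* (1,1)[XXO/.O./X.O]-1 (1,2)[XXO/..O/X.O]-1 (2,1)[XXO/.../XOO]-1
p3 X@[XXO/O../X.O]: (1,1)[XXO/OX./X.O]+1* (1,2)[XXO/O.X/X.O]-1 (2,1)[XXO/O../XXO]-1
p4 O@[XXO/OX./X.O] terminal -1; root [.XO/.../X.O] d7

X winning at [.XO/.../X.O]: True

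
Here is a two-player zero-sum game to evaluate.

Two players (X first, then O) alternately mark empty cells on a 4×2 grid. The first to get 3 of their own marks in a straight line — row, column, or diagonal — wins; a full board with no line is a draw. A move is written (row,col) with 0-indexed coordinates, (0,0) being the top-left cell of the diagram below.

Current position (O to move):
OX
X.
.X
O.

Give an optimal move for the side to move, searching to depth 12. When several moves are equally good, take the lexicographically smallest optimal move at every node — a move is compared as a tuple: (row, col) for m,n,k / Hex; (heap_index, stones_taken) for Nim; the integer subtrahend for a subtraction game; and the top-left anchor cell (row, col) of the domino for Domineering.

p1 O@[OX/X./.X/O.]: (1,1)[OX/XO/.X/O.]+0* (2,0)[OX/X./OX/O.]-1 (3,1)[OX/X./.X/OO]-1
p2 X@[OX/XO/.X/O.]: (2,0)[OX/XO/XX/O.]+0* (3,1)[OX/XO/.X/OX]+0
p3 O@[OX/XO/XX/O.]: (3,1)[OX/XO/XX/OO]+0*
p4 X@[OX/XO/XX/OO] terminal +0; root [OX/X./.X/O.] d12

O's best at [OX/X./.X/O.]: (1,1)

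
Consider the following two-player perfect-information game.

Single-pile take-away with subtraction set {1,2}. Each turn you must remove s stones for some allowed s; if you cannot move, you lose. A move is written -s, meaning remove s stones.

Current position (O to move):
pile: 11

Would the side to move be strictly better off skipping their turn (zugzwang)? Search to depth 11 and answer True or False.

ply 1, O at 11 | -1=-1→10; -2=+1→9*
ply 2, X at 9 | -1=-1→8*; -2=-1→7
ply 3, O at 8 | -1=-1→7; -2=+1→6*
ply 4, X at 6 | -1=-1→5*; -2=-1→4
ply 5, O at 5 | -1=-1→4; -2=+1→3*
ply 6, X at 3 | -1=-1→2*; -2=-1→1
ply 7, O at 2 | -1=-1→1; -2=+1→0*
ply 8: 0 is terminal -1 (X); from 11 depth 11
suppose O passes — search the same position with X to move:
pass> ply 1, X at 11 | -1=-1→10; -2=+1→9*
pass> ply 2, O at 9 | -1=-1→8*; -2=-1→7
pass> ply 3, X at 8 | -1=-1→7; -2=+1→6*
pass> ply 4, O at 6 | -1=-1→5*; -2=-1→4
pass> ply 5, X at 5 | -1=-1→4; -2=+1→3*
pass> ply 6, O at 3 | -1=-1→2*; -2=-1→1
pass> ply 7, X at 2 | -1=-1→1; -2=+1→0*
pass> ply 8: 0 is terminal -1 (O); from 11 depth 11
for O: play +1, pass -1

zugzwang(11, O) = False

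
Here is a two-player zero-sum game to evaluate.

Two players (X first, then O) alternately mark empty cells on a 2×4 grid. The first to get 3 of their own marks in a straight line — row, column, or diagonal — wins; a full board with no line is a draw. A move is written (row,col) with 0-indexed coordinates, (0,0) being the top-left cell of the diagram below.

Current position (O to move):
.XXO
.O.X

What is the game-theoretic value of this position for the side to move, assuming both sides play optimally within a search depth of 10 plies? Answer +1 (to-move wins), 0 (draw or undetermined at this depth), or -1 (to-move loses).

value(.XXO/.O.X, O) = 0

p1 O@[.XXO/.O.X]: (0,0)[OXXO/.O.X]+0* (1,0)[.XXO/OO.X]-1 (1,2)[.XXO/.OOX]-1
p2 X@[OXXO/.O.X]: (1,0)[OXXO/XO.X]+0* (1,2)[OXXO/.OXX]+0
p3 O@[OXXO/XO.X]: (1,2)[OXXO/XOOX]+0*
p4 X@[OXXO/XOOX] terminal +0; root [.XXO/.O.X] d10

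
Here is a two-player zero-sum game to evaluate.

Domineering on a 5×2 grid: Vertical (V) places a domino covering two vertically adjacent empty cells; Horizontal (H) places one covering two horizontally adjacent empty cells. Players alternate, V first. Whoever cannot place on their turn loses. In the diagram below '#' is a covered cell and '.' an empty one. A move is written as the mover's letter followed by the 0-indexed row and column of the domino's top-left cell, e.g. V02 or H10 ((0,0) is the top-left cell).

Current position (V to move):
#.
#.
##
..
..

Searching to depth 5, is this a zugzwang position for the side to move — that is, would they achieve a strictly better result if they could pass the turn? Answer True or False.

zugzwang(#./#./##/../.., V) = False

ply 1, V at #./#./##/../.. | V01=-1→##/##/##/../..; V30=+1→#./#./##/#./#.*; V31=+1→#./#./##/.#/.#
ply 2: #./#./##/#./#. is terminal -1 (H); from #./#./##/../.. depth 5
pass branch (H moves first from the same position):
  | ply 1, H at #./#./##/../.. | H30=+1→#./#./##/##/..*; H40=+1→#./#./##/../##
  | ply 2, V at #./#./##/##/.. | V01=-1→##/##/##/##/..*
  | ply 3, H at ##/##/##/##/.. | H40=+1→##/##/##/##/##*
  | ply 4: ##/##/##/##/## is terminal -1 (V); from #./#./##/../.. depth 5
V moving scores +1; V passing scores -1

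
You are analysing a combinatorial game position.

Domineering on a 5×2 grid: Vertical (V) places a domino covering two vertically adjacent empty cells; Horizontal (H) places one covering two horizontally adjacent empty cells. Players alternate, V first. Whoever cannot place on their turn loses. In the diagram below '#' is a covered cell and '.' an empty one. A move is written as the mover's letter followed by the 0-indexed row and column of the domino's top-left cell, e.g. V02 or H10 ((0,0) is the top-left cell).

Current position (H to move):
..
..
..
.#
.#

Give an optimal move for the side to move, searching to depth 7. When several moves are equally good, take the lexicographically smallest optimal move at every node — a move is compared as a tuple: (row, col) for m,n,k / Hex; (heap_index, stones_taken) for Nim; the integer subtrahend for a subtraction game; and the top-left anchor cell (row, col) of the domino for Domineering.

p1 H@[../../../.#/.#]: H00[##/../../.#/.#]-1 H10[../##/../.#/.#]+1* H20[../../##/.#/.#]-1
p2 V@[../##/../.#/.#]: V20[../##/#./##/.#]-1* V30[../##/../##/##]-1
p3 H@[../##/#./##/.#]: H00[##/##/#./##/.#]+1*
p4 V@[##/##/#./##/.#] terminal -1; root [../../../.#/.#] d7

H's best at [../../../.#/.#]: H10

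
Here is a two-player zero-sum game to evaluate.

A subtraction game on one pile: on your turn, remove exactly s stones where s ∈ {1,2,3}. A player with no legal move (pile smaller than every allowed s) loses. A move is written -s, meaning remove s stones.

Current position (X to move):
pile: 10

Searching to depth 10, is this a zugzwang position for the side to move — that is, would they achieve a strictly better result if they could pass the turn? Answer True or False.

ply 1, X at 10 | -1=-1→9; -2=+1→8*; -3=-1→7
ply 2, O at 8 | -1=-1→7*; -2=-1→6; -3=-1→5
ply 3, X at 7 | -1=-1→6; -2=-1→5; -3=+1→4*
ply 4, O at 4 | -1=-1→3*; -2=-1→2; -3=-1→1
ply 5, X at 3 | -1=-1→2; -2=-1→1; -3=+1→0*
ply 6: 0 is terminal -1 (O); from 10 depth 10
pass branch (O moves first from the same position):
  | ply 1, O at 10 | -1=-1→9; -2=+1→8*; -3=-1→7
  | ply 2, X at 8 | -1=-1→7*; -2=-1→6; -3=-1→5
  | ply 3, O at 7 | -1=-1→6; -2=-1→5; -3=+1→4*
  | ply 4, X at 4 | -1=-1→3*; -2=-1→2; -3=-1→1
  | ply 5, O at 3 | -1=-1→2; -2=-1→1; -3=+1→0*
  | ply 6: 0 is terminal -1 (X); from 10 depth 10
X moving scores +1; X passing scores -1

zugzwang(10, X) = False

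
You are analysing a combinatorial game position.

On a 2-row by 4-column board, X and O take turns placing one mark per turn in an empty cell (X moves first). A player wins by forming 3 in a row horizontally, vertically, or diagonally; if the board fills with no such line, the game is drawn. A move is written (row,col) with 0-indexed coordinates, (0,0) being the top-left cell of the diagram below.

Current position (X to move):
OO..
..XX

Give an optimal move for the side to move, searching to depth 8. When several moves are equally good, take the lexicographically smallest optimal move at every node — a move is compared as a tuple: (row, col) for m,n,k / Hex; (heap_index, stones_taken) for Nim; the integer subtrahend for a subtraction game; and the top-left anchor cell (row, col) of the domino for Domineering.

p1 X@[OO../..XX]: (0,2)[OOX./..XX]+0 (0,3)[OO.X/..XX]-1 (1,0)[OO../X.XX]-1 (1,1)[OO../.XXX]+1*
p2 O@[OO../.XXX] terminal -1; root [OO../..XX] d8

X's best at [OO../..XX]: (1,1)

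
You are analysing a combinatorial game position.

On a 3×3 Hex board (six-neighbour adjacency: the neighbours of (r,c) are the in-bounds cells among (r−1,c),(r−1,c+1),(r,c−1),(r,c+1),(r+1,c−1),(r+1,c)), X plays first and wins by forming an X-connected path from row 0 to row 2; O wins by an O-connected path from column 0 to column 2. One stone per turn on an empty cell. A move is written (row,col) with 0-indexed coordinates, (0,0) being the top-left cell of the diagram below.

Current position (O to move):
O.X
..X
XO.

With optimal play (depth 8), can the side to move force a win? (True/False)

ply 1, O at O.X/..X/XO. | (0,1)=-1→OOX/..X/XO.*; (1,0)=-1→O.X/O.X/XO.; (1,1)=-1→O.X/.OX/XO.; (2,2)=-1→O.X/..X/XOO
ply 2, X at OOX/..X/XO. | (1,0)=+1→OOX/X.X/XO.*; (1,1)=+1→OOX/.XX/XO.; (2,2)=+1→OOX/..X/XOX
ply 3, O at OOX/X.X/XO. | (1,1)=-1→OOX/XOX/XO.*; (2,2)=-1→OOX/X.X/XOO
ply 4, X at OOX/XOX/XO. | (2,2)=+1→OOX/XOX/XOX*
ply 5: OOX/XOX/XOX is terminal -1 (O); from O.X/..X/XO. depth 8

O winning at [O.X/..X/XO.]: False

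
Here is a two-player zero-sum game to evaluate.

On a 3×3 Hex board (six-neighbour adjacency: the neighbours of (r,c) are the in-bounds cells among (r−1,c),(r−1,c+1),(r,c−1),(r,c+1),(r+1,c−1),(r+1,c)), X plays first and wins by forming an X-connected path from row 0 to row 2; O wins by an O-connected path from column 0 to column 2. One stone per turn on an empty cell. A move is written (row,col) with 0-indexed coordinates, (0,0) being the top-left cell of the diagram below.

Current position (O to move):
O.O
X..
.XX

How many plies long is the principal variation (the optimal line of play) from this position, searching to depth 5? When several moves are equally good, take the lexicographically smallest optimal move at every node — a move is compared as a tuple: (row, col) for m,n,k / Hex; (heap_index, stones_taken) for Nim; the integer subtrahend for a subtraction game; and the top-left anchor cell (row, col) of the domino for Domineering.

PV length from [O.O/X../.XX]: 1 ply

ply 1, O at O.O/X../.XX | (0,1)=+1→OOO/X../.XX*; (1,1)=+1→O.O/XO./.XX; (1,2)=-1→O.O/X.O/.XX; (2,0)=+1→O.O/X../OXX
ply 2: OOO/X../.XX is terminal -1 (X); from O.O/X../.XX depth 5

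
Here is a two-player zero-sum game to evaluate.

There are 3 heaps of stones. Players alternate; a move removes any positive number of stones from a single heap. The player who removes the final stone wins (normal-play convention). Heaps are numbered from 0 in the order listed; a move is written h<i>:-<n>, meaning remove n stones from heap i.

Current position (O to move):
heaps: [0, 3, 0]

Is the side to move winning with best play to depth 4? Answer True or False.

p1 O@[(0,3,0)]: h1:-1[(0,2,0)]-1 h1:-2[(0,1,0)]-1 h1:-3[(0,0,0)]+1*
p2 X@[(0,0,0)] terminal -1; root [(0,3,0)] d4

O winning at [(0,3,0)]: True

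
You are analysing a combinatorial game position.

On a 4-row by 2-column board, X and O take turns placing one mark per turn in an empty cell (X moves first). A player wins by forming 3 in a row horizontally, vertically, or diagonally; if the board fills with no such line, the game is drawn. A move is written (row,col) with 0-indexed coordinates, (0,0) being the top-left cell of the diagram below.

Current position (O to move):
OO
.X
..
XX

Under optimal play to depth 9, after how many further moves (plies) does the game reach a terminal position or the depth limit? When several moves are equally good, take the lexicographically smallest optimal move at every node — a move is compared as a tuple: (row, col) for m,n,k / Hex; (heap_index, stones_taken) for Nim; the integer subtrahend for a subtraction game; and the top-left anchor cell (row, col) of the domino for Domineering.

ply 1, O at OO/.X/../XX | (1,0)=-1→OO/OX/../XX; (2,0)=-1→OO/.X/O./XX; (2,1)=+0→OO/.X/.O/XX*
ply 2, X at OO/.X/.O/XX | (1,0)=+0→OO/XX/.O/XX*; (2,0)=+0→OO/.X/XO/XX
ply 3, O at OO/XX/.O/XX | (2,0)=+0→OO/XX/OO/XX*
ply 4: OO/XX/OO/XX is terminal +0 (X); from OO/.X/../XX depth 9

PV length from [OO/.X/../XX]: 3 plies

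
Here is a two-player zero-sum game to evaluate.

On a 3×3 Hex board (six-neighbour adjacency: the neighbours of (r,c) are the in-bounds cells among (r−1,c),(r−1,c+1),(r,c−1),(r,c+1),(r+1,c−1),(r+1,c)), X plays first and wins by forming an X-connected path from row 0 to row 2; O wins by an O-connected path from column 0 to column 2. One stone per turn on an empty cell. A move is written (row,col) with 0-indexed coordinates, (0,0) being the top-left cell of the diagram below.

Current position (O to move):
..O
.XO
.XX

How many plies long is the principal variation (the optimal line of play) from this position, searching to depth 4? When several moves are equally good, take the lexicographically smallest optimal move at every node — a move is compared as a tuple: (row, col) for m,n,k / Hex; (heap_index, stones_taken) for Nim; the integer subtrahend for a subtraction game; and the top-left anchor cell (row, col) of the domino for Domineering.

ply 1, O at ..O/.XO/.XX | (0,0)=-1→O.O/.XO/.XX; (0,1)=+1→.OO/.XO/.XX*; (1,0)=-1→..O/OXO/.XX; (2,0)=-1→..O/.XO/OXX
ply 2, X at .OO/.XO/.XX | (0,0)=-1→XOO/.XO/.XX*; (1,0)=-1→.OO/XXO/.XX; (2,0)=-1→.OO/.XO/XXX
ply 3, O at XOO/.XO/.XX | (1,0)=+1→XOO/OXO/.XX*; (2,0)=-1→XOO/.XO/OXX
ply 4: XOO/OXO/.XX is terminal -1 (X); from ..O/.XO/.XX depth 4

PV length from [..O/.XO/.XX]: 3 plies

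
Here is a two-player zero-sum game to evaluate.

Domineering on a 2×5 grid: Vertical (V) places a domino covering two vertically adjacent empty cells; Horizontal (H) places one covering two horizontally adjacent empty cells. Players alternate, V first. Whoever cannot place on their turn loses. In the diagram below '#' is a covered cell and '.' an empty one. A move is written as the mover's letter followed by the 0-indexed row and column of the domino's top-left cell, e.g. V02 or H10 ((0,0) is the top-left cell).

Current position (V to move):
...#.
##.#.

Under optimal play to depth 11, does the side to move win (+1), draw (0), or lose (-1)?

value(...#./##.#., V) = +1

[...#./##.#.] V move#1: V02:+1/..##./####.*, V04:-1/...##/##.##
[..##./####.] H move#2: H00:-1/####./####.*
[####./####.] V move#3: V04:+1/#####/#####*
[#####/#####] end (terminal -1, H#4); searched ...#./##.#. to 11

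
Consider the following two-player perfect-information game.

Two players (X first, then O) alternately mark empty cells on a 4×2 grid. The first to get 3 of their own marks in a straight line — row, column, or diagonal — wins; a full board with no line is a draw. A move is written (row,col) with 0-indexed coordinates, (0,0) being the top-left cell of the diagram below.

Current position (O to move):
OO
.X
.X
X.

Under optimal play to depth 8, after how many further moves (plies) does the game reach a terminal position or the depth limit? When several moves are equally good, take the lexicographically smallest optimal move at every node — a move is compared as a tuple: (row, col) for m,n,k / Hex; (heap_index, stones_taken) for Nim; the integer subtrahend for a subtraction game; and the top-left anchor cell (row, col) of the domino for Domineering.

PV length from [OO/.X/.X/X.]: 3 plies

p1 O@[OO/.X/.X/X.]: (1,0)[OO/OX/.X/X.]-1 (2,0)[OO/.X/OX/X.]-1 (3,1)[OO/.X/.X/XO]+0*
p2 X@[OO/.X/.X/XO]: (1,0)[OO/XX/.X/XO]+0* (2,0)[OO/.X/XX/XO]+0
p3 O@[OO/XX/.X/XO]: (2,0)[OO/XX/OX/XO]+0*
p4 X@[OO/XX/OX/XO] terminal +0; root [OO/.X/.X/X.] d8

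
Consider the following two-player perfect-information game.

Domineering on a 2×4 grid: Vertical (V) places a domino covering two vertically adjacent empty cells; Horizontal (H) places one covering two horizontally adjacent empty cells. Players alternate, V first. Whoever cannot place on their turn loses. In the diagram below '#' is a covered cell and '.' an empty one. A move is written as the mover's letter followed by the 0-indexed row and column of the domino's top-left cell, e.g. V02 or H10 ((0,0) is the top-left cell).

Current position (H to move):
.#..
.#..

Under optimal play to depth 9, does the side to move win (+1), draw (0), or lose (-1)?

[.#../.#..] H move#1: H02:+1/.###/.#..*, H12:+1/.#../.###
[.###/.#..] V move#2: V00:-1/####/##..*
[####/##..] H move#3: H12:+1/####/####*
[####/####] end (terminal -1, V#4); searched .#../.#.. to 9

value(.#../.#.., H) = +1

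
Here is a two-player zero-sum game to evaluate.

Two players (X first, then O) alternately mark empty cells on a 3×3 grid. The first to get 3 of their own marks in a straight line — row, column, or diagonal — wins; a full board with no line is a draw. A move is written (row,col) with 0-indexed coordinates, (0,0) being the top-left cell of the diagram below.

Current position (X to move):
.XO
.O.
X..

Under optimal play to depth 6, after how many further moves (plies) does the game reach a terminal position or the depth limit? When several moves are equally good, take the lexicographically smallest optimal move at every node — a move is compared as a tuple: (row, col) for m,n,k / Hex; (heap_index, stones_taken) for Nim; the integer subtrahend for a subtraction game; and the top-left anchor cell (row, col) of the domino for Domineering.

PV length from [.XO/.O./X..]: 5 plies

ply 1, X at .XO/.O./X.. | (0,0)=+0→XXO/.O./X..*; (1,0)=+0→.XO/XO./X..; (1,2)=+0→.XO/.OX/X..; (2,1)=-1→.XO/.O./XX.; (2,2)=+0→.XO/.O./X.X
ply 2, O at XXO/.O./X.. | (1,0)=+0→XXO/OO./X..*; (1,2)=-1→XXO/.OO/X..; (2,1)=-1→XXO/.O./XO.; (2,2)=-1→XXO/.O./X.O
ply 3, X at XXO/OO./X.. | (1,2)=+0→XXO/OOX/X..*; (2,1)=-1→XXO/OO./XX.; (2,2)=-1→XXO/OO./X.X
ply 4, O at XXO/OOX/X.. | (2,1)=+0→XXO/OOX/XO.*; (2,2)=+0→XXO/OOX/X.O
ply 5, X at XXO/OOX/XO. | (2,2)=+0→XXO/OOX/XOX*
ply 6: XXO/OOX/XOX is terminal +0 (O); from .XO/.O./X.. depth 6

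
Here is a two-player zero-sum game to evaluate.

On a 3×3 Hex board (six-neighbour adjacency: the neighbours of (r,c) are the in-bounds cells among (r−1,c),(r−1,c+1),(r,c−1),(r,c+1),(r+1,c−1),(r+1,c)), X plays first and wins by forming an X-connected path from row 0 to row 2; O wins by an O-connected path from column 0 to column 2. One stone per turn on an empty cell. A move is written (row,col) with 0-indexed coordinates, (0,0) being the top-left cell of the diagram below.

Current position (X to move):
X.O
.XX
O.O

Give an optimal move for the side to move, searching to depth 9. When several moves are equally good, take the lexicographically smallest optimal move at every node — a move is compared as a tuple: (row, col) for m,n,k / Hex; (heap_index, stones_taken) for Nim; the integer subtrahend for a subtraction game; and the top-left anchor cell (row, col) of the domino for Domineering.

X's best at [X.O/.XX/O.O]: (2,1)

ply 1, X at X.O/.XX/O.O | (0,1)=-1→XXO/.XX/O.O; (1,0)=-1→X.O/XXX/O.O; (2,1)=+1→X.O/.XX/OXO*
ply 2, O at X.O/.XX/OXO | (0,1)=-1→XOO/.XX/OXO*; (1,0)=-1→X.O/OXX/OXO
ply 3, X at XOO/.XX/OXO | (1,0)=+1→XOO/XXX/OXO*
ply 4: XOO/XXX/OXO is terminal -1 (O); from X.O/.XX/O.O depth 9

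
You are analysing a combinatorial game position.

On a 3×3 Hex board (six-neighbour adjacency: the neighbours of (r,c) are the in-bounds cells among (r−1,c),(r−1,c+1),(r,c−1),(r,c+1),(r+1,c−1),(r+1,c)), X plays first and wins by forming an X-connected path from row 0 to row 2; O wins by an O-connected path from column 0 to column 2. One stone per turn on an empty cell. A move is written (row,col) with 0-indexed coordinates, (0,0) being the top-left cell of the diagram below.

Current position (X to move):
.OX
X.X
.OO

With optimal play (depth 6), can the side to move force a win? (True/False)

[.OX/X.X/.OO] X move#1: (0,0):-1/XOX/X.X/.OO, (1,1):-1/.OX/XXX/.OO, (2,0):+1/.OX/X.X/XOO*
[.OX/X.X/XOO] O move#2: (0,0):-1/OOX/X.X/XOO*, (1,1):-1/.OX/XOX/XOO
[OOX/X.X/XOO] X move#3: (1,1):+1/OOX/XXX/XOO*
[OOX/XXX/XOO] end (terminal -1, O#4); searched .OX/X.X/.OO to 6

X winning at [.OX/X.X/.OO]: True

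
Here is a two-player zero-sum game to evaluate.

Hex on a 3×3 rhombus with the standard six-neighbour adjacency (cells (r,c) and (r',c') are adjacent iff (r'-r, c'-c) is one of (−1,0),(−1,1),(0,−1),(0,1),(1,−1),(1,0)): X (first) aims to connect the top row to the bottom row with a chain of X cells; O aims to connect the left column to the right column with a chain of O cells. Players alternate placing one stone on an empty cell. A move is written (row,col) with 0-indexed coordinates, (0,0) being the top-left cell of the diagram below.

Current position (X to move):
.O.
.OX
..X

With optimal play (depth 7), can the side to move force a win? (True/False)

p1 X@[.O./.OX/..X]: (0,0)[XO./.OX/..X]-1 (0,2)[.OX/.OX/..X]+1* (1,0)[.O./XOX/..X]-1 (2,0)[.O./.OX/X.X]-1 (2,1)[.O./.OX/.XX]-1
p2 O@[.OX/.OX/..X] terminal -1; root [.O./.OX/..X] d7

X winning at [.O./.OX/..X]: True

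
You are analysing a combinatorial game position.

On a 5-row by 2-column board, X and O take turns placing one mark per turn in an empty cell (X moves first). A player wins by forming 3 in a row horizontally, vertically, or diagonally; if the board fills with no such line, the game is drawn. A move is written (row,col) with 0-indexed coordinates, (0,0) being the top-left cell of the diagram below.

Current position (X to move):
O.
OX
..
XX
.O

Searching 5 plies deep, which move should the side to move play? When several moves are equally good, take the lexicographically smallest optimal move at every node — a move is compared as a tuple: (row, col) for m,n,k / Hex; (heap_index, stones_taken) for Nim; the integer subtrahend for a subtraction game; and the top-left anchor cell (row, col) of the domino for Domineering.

p1 X@[O./OX/../XX/.O]: (0,1)[OX/OX/../XX/.O]-1 (2,0)[O./OX/X./XX/.O]+1* (2,1)[O./OX/.X/XX/.O]+1 (4,0)[O./OX/../XX/XO]-1
p2 O@[O./OX/X./XX/.O]: (0,1)[OO/OX/X./XX/.O]-1* (2,1)[O./OX/XO/XX/.O]-1 (4,0)[O./OX/X./XX/OO]-1
p3 X@[OO/OX/X./XX/.O]: (2,1)[OO/OX/XX/XX/.O]+1* (4,0)[OO/OX/X./XX/XO]+1
p4 O@[OO/OX/XX/XX/.O] terminal -1; root [O./OX/../XX/.O] d5

X's best at [O./OX/../XX/.O]: (2,0)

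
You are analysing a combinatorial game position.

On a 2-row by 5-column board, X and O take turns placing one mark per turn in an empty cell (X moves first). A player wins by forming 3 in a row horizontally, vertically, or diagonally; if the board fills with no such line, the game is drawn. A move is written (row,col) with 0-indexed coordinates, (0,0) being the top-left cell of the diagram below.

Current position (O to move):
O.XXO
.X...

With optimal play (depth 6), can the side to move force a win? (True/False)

O winning at [O.XXO/.X...]: False

p1 O@[O.XXO/.X...]: (0,1)[OOXXO/.X...]-1* (1,0)[O.XXO/OX...]-1 (1,2)[O.XXO/.XO..]-1 (1,3)[O.XXO/.X.O.]-1 (1,4)[O.XXO/.X..O]-1
p2 X@[OOXXO/.X...]: (1,0)[OOXXO/XX...]+0 (1,2)[OOXXO/.XX..]+1* (1,3)[OOXXO/.X.X.]+0 (1,4)[OOXXO/.X..X]+0
p3 O@[OOXXO/.XX..]: (1,0)[OOXXO/OXX..]-1* (1,3)[OOXXO/.XXO.]-1 (1,4)[OOXXO/.XX.O]-1
p4 X@[OOXXO/OXX..]: (1,3)[OOXXO/OXXX.]+1* (1,4)[OOXXO/OXX.X]+0
p5 O@[OOXXO/OXXX.] terminal -1; root [O.XXO/.X...] d6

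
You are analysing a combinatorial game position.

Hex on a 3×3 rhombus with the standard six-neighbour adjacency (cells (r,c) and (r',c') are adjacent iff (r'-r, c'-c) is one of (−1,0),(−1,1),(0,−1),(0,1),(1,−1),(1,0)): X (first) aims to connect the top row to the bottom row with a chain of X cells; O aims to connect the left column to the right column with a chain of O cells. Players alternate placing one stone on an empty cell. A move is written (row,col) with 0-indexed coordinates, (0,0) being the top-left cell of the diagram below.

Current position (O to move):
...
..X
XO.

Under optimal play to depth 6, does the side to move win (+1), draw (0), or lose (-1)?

value(.../..X/XO., O) = -1

[.../..X/XO.] O move#1: (0,0):-1/O../..X/XO.*, (0,1):-1/.O./..X/XO., (0,2):-1/..O/..X/XO., (1,0):-1/.../O.X/XO., (1,1):-1/.../.OX/XO., (2,2):-1/.../..X/XOO
[O../..X/XO.] X move#2: (0,1):+1/OX./..X/XO.*, (0,2):+1/O.X/..X/XO., (1,0):+1/O../X.X/XO., (1,1):+1/O../.XX/XO., (2,2):+1/O../..X/XOX
[OX./..X/XO.] O move#3: (0,2):-1/OXO/..X/XO.*, (1,0):-1/OX./O.X/XO., (1,1):-1/OX./.OX/XO., (2,2):-1/OX./..X/XOO
[OXO/..X/XO.] X move#4: (1,0):+1/OXO/X.X/XO.*, (1,1):+1/OXO/.XX/XO., (2,2):+1/OXO/..X/XOX
[OXO/X.X/XO.] end (terminal -1, O#5); searched .../..X/XO. to 6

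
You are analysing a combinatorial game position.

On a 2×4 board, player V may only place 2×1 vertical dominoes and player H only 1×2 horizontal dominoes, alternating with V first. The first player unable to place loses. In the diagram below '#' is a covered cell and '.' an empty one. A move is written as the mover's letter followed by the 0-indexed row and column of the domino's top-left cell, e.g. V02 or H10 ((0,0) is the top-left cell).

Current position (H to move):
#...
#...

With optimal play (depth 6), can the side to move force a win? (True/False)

H winning at [#.../#...]: True

ply 1, H at #.../#... | H01=+1→###./#...*; H02=+1→#.##/#...; H11=+1→#.../###.; H12=+1→#.../#.##
ply 2, V at ###./#... | V03=-1→####/#..#*
ply 3, H at ####/#..# | H11=+1→####/####*
ply 4: ####/#### is terminal -1 (V); from #.../#... depth 6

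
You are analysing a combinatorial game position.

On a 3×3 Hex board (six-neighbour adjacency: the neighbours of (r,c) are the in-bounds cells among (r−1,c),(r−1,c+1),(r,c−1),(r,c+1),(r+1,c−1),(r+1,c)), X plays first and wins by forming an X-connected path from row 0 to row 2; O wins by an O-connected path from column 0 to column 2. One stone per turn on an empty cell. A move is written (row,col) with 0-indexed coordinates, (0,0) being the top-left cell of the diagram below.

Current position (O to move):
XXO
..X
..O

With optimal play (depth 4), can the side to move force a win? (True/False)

O winning at [XXO/..X/..O]: True

p1 O@[XXO/..X/..O]: (1,0)[XXO/O.X/..O]-1 (1,1)[XXO/.OX/..O]+1* (2,0)[XXO/..X/O.O]+1 (2,1)[XXO/..X/.OO]-1
p2 X@[XXO/.OX/..O]: (1,0)[XXO/XOX/..O]-1* (2,0)[XXO/.OX/X.O]-1 (2,1)[XXO/.OX/.XO]-1
p3 O@[XXO/XOX/..O]: (2,0)[XXO/XOX/O.O]+1* (2,1)[XXO/XOX/.OO]-1
p4 X@[XXO/XOX/O.O] terminal -1; root [XXO/..X/..O] d4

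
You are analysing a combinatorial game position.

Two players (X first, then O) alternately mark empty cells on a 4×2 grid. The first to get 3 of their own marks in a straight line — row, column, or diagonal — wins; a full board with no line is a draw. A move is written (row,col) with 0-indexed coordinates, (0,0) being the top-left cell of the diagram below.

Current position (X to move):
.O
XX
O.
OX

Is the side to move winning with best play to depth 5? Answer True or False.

X winning at [.O/XX/O./OX]: True

[.O/XX/O./OX] X move#1: (0,0):+0/XO/XX/O./OX, (2,1):+1/.O/XX/OX/OX*
[.O/XX/OX/OX] end (terminal -1, O#2); searched .O/XX/O./OX to 5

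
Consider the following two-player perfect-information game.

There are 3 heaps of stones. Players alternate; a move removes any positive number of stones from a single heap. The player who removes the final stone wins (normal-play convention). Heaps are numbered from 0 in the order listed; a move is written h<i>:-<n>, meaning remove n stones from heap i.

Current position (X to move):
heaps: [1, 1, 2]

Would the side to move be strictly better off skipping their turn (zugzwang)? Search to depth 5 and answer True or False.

p1 X@[(1,1,2)]: h0:-1[(0,1,2)]-1 h1:-1[(1,0,2)]-1 h2:-1[(1,1,1)]-1 h2:-2[(1,1,0)]+1*
p2 O@[(1,1,0)]: h0:-1[(0,1,0)]-1* h1:-1[(1,0,0)]-1
p3 X@[(0,1,0)]: h1:-1[(0,0,0)]+1*
p4 O@[(0,0,0)] terminal -1; root [(1,1,2)] d5
suppose X passes — search the same position with O to move:
pass> p1 O@[(1,1,2)]: h0:-1[(0,1,2)]-1 h1:-1[(1,0,2)]-1 h2:-1[(1,1,1)]-1 h2:-2[(1,1,0)]+1*
pass> p2 X@[(1,1,0)]: h0:-1[(0,1,0)]-1* h1:-1[(1,0,0)]-1
pass> p3 O@[(0,1,0)]: h1:-1[(0,0,0)]+1*
pass> p4 X@[(0,0,0)] terminal -1; root [(1,1,2)] d5
for X: play +1, pass -1

zugzwang((1,1,2), X) = False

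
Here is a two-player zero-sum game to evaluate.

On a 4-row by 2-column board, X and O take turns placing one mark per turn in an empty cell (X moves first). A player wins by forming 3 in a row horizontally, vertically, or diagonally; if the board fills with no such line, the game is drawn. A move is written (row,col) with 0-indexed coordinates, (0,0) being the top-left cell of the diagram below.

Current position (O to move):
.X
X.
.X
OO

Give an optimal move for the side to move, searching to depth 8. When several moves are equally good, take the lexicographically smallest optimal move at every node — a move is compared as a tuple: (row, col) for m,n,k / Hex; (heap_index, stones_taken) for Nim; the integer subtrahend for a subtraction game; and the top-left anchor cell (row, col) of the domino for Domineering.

[.X/X./.X/OO] O move#1: (0,0):-1/OX/X./.X/OO, (1,1):+0/.X/XO/.X/OO*, (2,0):-1/.X/X./OX/OO
[.X/XO/.X/OO] X move#2: (0,0):+0/XX/XO/.X/OO*, (2,0):+0/.X/XO/XX/OO
[XX/XO/.X/OO] O move#3: (2,0):+0/XX/XO/OX/OO*
[XX/XO/OX/OO] end (terminal +0, X#4); searched .X/X./.X/OO to 8

O's best at [.X/X./.X/OO]: (1,1)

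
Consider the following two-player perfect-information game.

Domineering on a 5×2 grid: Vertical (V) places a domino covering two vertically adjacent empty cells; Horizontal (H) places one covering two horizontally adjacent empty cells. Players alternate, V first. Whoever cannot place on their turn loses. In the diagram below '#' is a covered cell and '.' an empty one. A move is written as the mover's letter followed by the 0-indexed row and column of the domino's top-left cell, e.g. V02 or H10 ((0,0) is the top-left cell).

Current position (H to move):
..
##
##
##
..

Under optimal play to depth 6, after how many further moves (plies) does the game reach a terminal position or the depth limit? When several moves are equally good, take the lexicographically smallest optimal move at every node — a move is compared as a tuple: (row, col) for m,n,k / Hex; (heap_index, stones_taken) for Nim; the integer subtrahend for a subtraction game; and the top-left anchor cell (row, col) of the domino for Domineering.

PV length from [../##/##/##/..]: 1 ply

p1 H@[../##/##/##/..]: H00[##/##/##/##/..]+1* H40[../##/##/##/##]+1
p2 V@[##/##/##/##/..] terminal -1; root [../##/##/##/..] d6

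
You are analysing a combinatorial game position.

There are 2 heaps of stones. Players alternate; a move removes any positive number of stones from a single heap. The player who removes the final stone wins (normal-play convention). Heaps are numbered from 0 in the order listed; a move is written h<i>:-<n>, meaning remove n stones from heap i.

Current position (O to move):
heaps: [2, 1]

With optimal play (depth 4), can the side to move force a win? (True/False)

ply 1, O at (2,1) | h0:-1=+1→(1,1)*; h0:-2=-1→(0,1); h1:-1=-1→(2,0)
ply 2, X at (1,1) | h0:-1=-1→(0,1)*; h1:-1=-1→(1,0)
ply 3, O at (0,1) | h1:-1=+1→(0,0)*
ply 4: (0,0) is terminal -1 (X); from (2,1) depth 4

O winning at [(2,1)]: True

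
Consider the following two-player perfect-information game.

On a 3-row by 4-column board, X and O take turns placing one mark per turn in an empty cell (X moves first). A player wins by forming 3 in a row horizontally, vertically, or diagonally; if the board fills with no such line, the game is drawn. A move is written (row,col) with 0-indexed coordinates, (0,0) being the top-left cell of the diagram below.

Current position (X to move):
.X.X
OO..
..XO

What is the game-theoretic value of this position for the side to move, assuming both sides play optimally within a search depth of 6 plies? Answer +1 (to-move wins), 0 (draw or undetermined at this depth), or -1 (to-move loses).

p1 X@[.X.X/OO../..XO]: (0,0)[XX.X/OO../..XO]-1 (0,2)[.XXX/OO../..XO]+1* (1,2)[.X.X/OOX./..XO]+1 (1,3)[.X.X/OO.X/..XO]-1 (2,0)[.X.X/OO../X.XO]-1 (2,1)[.X.X/OO../.XXO]-1
p2 O@[.XXX/OO../..XO] terminal -1; root [.X.X/OO../..XO] d6

value(.X.X/OO../..XO, X) = +1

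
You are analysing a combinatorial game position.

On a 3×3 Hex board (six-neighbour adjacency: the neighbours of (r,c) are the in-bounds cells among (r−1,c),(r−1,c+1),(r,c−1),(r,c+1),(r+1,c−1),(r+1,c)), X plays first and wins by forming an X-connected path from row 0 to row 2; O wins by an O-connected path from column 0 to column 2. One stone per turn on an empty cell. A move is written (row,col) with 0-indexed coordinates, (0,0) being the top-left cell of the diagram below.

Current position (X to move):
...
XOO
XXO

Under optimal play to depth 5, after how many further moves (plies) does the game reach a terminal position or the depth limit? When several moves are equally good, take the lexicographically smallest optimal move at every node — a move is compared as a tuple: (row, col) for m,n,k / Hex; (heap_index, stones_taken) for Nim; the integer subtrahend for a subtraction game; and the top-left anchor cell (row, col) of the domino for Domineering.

PV length from [.../XOO/XXO]: 1 ply

ply 1, X at .../XOO/XXO | (0,0)=+1→X../XOO/XXO*; (0,1)=+1→.X./XOO/XXO; (0,2)=+1→..X/XOO/XXO
ply 2: X../XOO/XXO is terminal -1 (O); from .../XOO/XXO depth 5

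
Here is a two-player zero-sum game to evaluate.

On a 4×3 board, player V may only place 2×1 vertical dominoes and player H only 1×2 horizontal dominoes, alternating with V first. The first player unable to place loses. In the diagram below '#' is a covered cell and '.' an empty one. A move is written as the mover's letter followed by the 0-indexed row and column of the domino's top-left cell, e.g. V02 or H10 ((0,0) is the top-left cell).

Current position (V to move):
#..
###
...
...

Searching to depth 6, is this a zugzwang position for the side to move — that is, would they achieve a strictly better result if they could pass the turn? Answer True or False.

zugzwang(#../###/.../..., V) = False

[#../###/.../...] V move#1: V20:-1/#../###/#../#.., V21:+1/#../###/.#./.#.*, V22:-1/#../###/..#/..#
[#../###/.#./.#.] H move#2: H01:-1/###/###/.#./.#.*
[###/###/.#./.#.] V move#3: V20:+1/###/###/##./##.*, V22:+1/###/###/.##/.##
[###/###/##./##.] end (terminal -1, H#4); searched #../###/.../... to 6
pass branch (H moves first from the same position):
  | [#../###/.../...] H move#1: H01:-1/###/###/.../..., H20:+1/#../###/##./...*, H21:+1/#../###/.##/..., H30:+1/#../###/.../##., H31:+1/#../###/.../.##
  | [#../###/##./...] V move#2: V22:-1/#../###/###/..#*
  | [#../###/###/..#] H move#3: H01:+1/###/###/###/..#*, H30:+1/#../###/###/###
  | [###/###/###/..#] end (terminal -1, V#4); searched #../###/.../... to 6
V moving scores +1; V passing scores -1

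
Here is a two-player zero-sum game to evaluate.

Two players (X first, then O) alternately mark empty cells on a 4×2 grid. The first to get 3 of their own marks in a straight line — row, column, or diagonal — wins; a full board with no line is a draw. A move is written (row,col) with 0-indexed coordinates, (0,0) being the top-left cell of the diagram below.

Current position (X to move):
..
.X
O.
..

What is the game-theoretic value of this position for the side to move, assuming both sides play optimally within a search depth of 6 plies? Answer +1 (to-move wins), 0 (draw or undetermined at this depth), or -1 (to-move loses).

[../.X/O./..] X move#1: (0,0):+0/X./.X/O./.., (0,1):+0/.X/.X/O./.., (1,0):+0/../XX/O./.., (2,1):+1/../.X/OX/..*, (3,0):+0/../.X/O./X., (3,1):+0/../.X/O./.X
[../.X/OX/..] O move#2: (0,0):-1/O./.X/OX/..*, (0,1):-1/.O/.X/OX/.., (1,0):-1/../OX/OX/.., (3,0):-1/../.X/OX/O., (3,1):-1/../.X/OX/.O
[O./.X/OX/..] X move#3: (0,1):+1/OX/.X/OX/..*, (1,0):+1/O./XX/OX/.., (3,0):-1/O./.X/OX/X., (3,1):+1/O./.X/OX/.X
[OX/.X/OX/..] end (terminal -1, O#4); searched ../.X/O./.. to 6

value(../.X/O./.., X) = +1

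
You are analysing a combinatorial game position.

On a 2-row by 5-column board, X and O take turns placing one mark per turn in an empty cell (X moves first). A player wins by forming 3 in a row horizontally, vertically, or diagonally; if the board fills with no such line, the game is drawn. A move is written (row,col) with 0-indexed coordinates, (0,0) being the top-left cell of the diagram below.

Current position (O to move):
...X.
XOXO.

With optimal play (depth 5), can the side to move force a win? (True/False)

O winning at [...X./XOXO.]: False

[...X./XOXO.] O move#1: (0,0):-1/O..X./XOXO., (0,1):+0/.O.X./XOXO.*, (0,2):+0/..OX./XOXO., (0,4):+0/...XO/XOXO., (1,4):-1/...X./XOXOO
[.O.X./XOXO.] X move#2: (0,0):+0/XO.X./XOXO.*, (0,2):+0/.OXX./XOXO., (0,4):+0/.O.XX/XOXO., (1,4):+0/.O.X./XOXOX
[XO.X./XOXO.] O move#3: (0,2):+0/XOOX./XOXO.*, (0,4):+0/XO.XO/XOXO., (1,4):+0/XO.X./XOXOO
[XOOX./XOXO.] X move#4: (0,4):+0/XOOXX/XOXO.*, (1,4):+0/XOOX./XOXOX
[XOOXX/XOXO.] O move#5: (1,4):+0/XOOXX/XOXOO*
[XOOXX/XOXOO] end (terminal +0, X#6); searched ...X./XOXO. to 5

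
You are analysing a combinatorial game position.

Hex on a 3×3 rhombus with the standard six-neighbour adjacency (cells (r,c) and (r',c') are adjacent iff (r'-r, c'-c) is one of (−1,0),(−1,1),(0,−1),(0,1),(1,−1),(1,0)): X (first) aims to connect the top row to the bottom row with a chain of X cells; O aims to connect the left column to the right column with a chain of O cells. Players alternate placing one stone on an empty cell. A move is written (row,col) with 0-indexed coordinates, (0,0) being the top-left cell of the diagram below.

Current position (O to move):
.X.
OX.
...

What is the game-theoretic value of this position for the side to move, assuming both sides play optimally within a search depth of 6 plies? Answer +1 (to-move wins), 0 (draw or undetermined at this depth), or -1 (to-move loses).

value(.X./OX./..., O) = -1

p1 O@[.X./OX./...]: (0,0)[OX./OX./...]-1* (0,2)[.XO/OX./...]-1 (1,2)[.X./OXO/...]-1 (2,0)[.X./OX./O..]-1 (2,1)[.X./OX./.O.]-1 (2,2)[.X./OX./..O]-1
p2 X@[OX./OX./...]: (0,2)[OXX/OX./...]+1* (1,2)[OX./OXX/...]+1 (2,0)[OX./OX./X..]+1 (2,1)[OX./OX./.X.]+1 (2,2)[OX./OX./..X]+1
p3 O@[OXX/OX./...]: (1,2)[OXX/OXO/...]-1* (2,0)[OXX/OX./O..]-1 (2,1)[OXX/OX./.O.]-1 (2,2)[OXX/OX./..O]-1
p4 X@[OXX/OXO/...]: (2,0)[OXX/OXO/X..]+1* (2,1)[OXX/OXO/.X.]+1 (2,2)[OXX/OXO/..X]+1
p5 O@[OXX/OXO/X..] terminal -1; root [.X./OX./...] d6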